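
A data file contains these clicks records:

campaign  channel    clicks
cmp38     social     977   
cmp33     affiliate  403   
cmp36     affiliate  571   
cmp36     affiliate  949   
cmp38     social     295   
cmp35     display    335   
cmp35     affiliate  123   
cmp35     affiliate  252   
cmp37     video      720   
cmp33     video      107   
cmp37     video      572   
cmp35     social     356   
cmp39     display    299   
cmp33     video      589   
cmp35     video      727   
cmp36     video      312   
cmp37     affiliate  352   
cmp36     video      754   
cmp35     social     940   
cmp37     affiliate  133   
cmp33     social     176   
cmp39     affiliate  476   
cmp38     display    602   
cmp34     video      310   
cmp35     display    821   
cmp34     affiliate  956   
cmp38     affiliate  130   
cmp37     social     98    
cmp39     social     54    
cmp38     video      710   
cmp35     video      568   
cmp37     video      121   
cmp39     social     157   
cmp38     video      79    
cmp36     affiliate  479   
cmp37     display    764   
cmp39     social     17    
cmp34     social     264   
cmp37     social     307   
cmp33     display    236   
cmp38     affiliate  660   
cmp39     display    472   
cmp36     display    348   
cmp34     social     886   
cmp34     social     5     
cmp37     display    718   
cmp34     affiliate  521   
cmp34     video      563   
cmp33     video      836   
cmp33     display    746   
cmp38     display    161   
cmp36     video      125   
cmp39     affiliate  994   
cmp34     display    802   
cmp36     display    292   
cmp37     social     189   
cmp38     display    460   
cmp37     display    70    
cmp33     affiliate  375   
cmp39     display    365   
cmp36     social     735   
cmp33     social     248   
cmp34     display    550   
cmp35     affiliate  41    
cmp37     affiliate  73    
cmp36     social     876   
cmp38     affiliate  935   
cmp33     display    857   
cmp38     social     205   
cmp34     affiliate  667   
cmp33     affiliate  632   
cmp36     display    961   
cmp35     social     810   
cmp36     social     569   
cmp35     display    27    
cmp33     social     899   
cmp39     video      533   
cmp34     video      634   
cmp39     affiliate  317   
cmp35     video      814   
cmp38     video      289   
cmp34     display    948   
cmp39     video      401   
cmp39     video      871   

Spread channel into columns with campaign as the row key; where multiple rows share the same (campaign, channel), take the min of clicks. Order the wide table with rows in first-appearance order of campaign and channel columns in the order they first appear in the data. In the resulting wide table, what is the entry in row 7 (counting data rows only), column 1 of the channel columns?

5

With rows in first-appearance order of campaign, row 7 is campaign=cmp34. channel columns in first-appearance order: social, affiliate, display, video; column 1 is social.
Long rows with campaign=cmp34, channel=social: min(264, 886, 5) = 5.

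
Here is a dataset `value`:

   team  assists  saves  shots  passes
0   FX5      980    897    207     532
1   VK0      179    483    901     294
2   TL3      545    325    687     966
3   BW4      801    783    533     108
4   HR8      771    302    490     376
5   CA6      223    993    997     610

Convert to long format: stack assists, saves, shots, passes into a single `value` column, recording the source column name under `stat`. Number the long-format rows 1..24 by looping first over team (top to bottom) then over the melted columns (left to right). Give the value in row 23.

997

24 rows total (6 × 4). Row 23: index ⌊(23-1)/4⌋ = 5 into team → CA6; (23-1) mod 4 = 2 into the melted columns → shots.
So row 23 is (CA6, shots, 997); value = 997.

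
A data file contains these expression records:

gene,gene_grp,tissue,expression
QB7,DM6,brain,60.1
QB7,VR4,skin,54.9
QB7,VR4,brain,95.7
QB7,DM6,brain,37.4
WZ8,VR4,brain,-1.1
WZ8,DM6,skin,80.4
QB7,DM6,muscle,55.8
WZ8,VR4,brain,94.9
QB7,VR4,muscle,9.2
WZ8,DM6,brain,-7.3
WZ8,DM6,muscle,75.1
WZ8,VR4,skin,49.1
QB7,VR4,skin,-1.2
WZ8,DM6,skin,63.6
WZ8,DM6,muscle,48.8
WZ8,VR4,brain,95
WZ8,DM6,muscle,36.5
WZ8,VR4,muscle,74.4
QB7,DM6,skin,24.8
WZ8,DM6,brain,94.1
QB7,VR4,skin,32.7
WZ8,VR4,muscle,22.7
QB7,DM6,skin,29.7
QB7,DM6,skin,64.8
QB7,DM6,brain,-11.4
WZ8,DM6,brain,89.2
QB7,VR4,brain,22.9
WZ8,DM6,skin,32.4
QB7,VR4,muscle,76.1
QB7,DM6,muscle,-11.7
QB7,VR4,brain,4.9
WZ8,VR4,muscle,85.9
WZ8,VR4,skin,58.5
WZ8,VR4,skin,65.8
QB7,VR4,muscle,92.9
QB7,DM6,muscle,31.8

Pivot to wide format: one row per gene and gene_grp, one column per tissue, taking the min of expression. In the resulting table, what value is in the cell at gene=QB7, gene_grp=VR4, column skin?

Rows with gene=QB7, gene_grp=VR4 and tissue=skin: expression values are 54.9, -1.2, 32.7.
min(54.9, -1.2, 32.7) = -1.2.

-1.2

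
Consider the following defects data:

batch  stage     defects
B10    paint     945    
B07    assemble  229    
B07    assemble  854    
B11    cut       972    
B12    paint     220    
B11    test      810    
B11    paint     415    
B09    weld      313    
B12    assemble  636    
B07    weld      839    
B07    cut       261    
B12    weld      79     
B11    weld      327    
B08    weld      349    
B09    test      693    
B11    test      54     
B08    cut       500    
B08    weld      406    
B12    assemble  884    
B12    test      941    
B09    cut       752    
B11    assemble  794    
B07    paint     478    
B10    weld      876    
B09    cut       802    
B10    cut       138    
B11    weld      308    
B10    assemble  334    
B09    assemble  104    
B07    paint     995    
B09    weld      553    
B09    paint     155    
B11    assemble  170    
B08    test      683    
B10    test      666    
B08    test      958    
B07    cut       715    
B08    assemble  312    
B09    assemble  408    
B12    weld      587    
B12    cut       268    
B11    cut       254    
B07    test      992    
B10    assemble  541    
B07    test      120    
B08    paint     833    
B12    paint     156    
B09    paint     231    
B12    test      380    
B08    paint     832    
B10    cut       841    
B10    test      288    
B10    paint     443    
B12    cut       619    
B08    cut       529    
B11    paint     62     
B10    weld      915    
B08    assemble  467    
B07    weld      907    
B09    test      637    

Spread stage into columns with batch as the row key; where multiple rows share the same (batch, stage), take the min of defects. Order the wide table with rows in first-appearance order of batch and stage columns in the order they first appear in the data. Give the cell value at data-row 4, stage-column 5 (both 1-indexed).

With rows in first-appearance order of batch, row 4 is batch=B12. stage columns in first-appearance order: paint, assemble, cut, test, weld; column 5 is weld.
Long rows with batch=B12, stage=weld: min(79, 587) = 79.

79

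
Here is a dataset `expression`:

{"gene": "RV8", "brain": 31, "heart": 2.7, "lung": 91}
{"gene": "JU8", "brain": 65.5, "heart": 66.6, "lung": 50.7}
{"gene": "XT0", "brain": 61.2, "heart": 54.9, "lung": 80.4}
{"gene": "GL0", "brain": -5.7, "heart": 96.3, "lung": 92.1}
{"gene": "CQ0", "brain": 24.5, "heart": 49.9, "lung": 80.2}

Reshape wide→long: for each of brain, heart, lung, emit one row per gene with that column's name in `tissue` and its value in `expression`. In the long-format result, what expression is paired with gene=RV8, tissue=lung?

91

Unpivoting turns each (gene, wide-column) pair into one long row.
The wide cell at row RV8, column lung holds 91, so the long row (RV8, lung) has expression=91.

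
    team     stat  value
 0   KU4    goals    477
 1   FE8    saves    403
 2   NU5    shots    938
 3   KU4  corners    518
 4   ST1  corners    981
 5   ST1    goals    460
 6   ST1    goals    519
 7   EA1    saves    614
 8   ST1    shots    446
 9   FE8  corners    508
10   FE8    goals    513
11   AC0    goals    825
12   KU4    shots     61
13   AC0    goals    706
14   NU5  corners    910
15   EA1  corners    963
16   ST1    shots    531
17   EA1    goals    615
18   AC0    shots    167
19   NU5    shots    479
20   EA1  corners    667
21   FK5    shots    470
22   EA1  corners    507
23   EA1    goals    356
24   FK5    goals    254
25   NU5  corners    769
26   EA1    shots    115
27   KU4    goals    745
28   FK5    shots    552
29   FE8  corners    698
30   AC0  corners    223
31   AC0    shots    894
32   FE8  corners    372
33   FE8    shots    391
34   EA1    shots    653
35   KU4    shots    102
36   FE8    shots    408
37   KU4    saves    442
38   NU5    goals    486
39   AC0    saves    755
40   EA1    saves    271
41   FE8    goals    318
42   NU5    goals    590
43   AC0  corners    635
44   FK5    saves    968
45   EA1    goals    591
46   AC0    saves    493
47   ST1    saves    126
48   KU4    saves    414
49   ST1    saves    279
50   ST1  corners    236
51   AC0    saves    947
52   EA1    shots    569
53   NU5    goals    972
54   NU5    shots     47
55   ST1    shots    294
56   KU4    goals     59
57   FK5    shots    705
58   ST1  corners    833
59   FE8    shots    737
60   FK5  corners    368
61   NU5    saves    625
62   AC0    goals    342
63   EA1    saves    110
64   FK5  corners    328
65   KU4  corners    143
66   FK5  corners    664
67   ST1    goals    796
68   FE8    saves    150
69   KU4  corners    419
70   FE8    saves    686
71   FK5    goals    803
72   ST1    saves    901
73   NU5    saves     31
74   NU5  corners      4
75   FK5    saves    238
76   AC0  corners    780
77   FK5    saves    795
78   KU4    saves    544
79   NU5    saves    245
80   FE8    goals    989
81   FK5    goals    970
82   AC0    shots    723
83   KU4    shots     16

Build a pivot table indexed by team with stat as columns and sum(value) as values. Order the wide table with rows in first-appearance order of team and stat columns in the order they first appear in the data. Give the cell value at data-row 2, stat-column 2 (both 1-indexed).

With rows in first-appearance order of team, row 2 is team=FE8. stat columns in first-appearance order: goals, saves, shots, corners; column 2 is saves.
Long rows with team=FE8, stat=saves: 403 + 150 + 686 = 1239.

1239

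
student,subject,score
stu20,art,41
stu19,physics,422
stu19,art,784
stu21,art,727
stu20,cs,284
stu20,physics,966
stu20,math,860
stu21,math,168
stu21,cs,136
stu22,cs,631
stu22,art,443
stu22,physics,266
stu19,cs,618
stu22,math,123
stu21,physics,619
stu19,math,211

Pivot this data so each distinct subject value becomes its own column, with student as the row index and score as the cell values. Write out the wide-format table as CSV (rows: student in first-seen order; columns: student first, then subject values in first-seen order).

student,art,physics,cs,math
stu20,41,966,284,860
stu19,784,422,618,211
stu21,727,619,136,168
stu22,443,266,631,123

Columns: student plus the 4 distinct subject values (art, physics, cs, math).
For example, row stu20 column art takes score=41 from the long row (stu20, art).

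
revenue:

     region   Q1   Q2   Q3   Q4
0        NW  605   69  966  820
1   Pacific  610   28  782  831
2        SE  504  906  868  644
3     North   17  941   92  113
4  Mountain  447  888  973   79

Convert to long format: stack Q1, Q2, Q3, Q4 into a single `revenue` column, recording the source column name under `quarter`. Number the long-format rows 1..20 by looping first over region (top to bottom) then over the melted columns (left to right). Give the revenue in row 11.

868

20 rows total (5 × 4). Row 11: index ⌊(11-1)/4⌋ = 2 into region → SE; (11-1) mod 4 = 2 into the melted columns → Q3.
So row 11 is (SE, Q3, 868); revenue = 868.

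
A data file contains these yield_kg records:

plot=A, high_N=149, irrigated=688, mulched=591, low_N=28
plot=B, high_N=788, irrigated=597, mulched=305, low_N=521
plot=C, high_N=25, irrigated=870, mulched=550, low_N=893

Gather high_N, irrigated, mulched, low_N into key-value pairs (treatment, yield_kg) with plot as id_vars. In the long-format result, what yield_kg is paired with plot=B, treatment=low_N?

Unpivoting turns each (plot, wide-column) pair into one long row.
The wide cell at row B, column low_N holds 521, so the long row (B, low_N) has yield_kg=521.

521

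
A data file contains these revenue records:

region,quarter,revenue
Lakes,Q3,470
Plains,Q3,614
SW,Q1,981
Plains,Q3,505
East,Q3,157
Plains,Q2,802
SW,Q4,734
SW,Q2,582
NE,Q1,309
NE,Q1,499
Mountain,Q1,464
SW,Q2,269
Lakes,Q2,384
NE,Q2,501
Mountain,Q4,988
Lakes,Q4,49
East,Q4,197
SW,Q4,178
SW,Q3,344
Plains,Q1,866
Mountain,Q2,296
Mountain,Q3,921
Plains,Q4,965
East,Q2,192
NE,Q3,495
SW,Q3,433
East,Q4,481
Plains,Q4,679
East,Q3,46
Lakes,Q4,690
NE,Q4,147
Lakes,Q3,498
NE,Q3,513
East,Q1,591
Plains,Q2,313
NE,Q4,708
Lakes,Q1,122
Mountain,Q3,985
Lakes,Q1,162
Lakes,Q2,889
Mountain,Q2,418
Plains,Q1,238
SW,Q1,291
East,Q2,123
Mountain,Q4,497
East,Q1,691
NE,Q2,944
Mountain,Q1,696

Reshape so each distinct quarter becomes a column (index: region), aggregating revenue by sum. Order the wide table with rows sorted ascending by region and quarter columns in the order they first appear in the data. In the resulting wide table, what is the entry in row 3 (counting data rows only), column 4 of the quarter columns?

With rows sorted ascending by region, row 3 is region=Mountain. quarter columns in first-appearance order: Q3, Q1, Q2, Q4; column 4 is Q4.
Long rows with region=Mountain, quarter=Q4: 988 + 497 = 1485.

1485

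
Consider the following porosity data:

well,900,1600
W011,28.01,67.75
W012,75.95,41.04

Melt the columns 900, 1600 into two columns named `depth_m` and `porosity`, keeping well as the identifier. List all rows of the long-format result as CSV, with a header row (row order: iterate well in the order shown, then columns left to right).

well,depth_m,porosity
W011,900,28.01
W011,1600,67.75
W012,900,75.95
W012,1600,41.04

Each (well, column) pair becomes one row: 2 × 2 = 4 rows.
For example, (W011, 900) → porosity=28.01.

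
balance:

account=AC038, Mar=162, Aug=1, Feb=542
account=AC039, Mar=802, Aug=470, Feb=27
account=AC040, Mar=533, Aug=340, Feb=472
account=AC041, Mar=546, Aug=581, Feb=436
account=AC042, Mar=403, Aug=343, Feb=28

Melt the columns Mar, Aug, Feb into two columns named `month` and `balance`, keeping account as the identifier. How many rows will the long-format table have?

15

5 account values × 3 melted columns = 15 rows.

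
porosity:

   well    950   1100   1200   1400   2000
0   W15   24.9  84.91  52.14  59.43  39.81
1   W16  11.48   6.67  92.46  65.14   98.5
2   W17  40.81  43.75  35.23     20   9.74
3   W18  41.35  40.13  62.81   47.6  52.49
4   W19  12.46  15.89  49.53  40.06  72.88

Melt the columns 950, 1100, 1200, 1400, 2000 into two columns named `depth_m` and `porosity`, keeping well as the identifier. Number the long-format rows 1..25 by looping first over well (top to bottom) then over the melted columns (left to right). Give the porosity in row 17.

40.13

25 rows total (5 × 5). Row 17: index ⌊(17-1)/5⌋ = 3 into well → W18; (17-1) mod 5 = 1 into the melted columns → 1100.
So row 17 is (W18, 1100, 40.13); porosity = 40.13.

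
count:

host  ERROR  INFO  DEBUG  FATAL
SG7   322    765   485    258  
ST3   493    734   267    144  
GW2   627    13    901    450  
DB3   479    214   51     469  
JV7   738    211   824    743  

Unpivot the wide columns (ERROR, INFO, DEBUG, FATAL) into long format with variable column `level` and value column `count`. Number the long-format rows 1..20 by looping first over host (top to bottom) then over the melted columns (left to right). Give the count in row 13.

479

20 rows total (5 × 4). Row 13: index ⌊(13-1)/4⌋ = 3 into host → DB3; (13-1) mod 4 = 0 into the melted columns → ERROR.
So row 13 is (DB3, ERROR, 479); count = 479.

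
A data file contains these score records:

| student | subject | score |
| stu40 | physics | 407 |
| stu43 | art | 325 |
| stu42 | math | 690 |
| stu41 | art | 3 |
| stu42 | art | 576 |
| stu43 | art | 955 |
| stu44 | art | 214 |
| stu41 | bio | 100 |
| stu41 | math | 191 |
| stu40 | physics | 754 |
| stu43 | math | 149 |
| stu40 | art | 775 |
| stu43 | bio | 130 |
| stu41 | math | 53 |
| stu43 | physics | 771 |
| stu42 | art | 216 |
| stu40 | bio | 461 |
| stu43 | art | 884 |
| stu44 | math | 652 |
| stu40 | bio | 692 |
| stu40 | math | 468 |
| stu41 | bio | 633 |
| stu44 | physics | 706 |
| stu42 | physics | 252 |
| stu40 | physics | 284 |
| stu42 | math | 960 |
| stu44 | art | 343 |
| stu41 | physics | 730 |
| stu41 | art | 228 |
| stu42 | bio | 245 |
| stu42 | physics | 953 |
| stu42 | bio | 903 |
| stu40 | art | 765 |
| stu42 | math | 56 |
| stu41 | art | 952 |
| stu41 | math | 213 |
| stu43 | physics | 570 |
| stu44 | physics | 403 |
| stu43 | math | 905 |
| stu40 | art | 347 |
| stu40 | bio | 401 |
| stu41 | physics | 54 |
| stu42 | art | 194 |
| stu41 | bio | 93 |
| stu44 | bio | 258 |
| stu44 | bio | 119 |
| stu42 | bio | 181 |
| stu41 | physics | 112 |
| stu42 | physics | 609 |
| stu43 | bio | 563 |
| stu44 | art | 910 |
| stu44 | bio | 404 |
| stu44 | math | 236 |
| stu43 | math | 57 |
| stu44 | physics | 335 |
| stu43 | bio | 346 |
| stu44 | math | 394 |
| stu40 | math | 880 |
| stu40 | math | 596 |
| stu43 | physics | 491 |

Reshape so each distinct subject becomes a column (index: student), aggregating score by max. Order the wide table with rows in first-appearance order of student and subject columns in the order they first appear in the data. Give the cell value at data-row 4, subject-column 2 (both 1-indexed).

With rows in first-appearance order of student, row 4 is student=stu41. subject columns in first-appearance order: physics, art, math, bio; column 2 is art.
Long rows with student=stu41, subject=art: max(3, 228, 952) = 952.

952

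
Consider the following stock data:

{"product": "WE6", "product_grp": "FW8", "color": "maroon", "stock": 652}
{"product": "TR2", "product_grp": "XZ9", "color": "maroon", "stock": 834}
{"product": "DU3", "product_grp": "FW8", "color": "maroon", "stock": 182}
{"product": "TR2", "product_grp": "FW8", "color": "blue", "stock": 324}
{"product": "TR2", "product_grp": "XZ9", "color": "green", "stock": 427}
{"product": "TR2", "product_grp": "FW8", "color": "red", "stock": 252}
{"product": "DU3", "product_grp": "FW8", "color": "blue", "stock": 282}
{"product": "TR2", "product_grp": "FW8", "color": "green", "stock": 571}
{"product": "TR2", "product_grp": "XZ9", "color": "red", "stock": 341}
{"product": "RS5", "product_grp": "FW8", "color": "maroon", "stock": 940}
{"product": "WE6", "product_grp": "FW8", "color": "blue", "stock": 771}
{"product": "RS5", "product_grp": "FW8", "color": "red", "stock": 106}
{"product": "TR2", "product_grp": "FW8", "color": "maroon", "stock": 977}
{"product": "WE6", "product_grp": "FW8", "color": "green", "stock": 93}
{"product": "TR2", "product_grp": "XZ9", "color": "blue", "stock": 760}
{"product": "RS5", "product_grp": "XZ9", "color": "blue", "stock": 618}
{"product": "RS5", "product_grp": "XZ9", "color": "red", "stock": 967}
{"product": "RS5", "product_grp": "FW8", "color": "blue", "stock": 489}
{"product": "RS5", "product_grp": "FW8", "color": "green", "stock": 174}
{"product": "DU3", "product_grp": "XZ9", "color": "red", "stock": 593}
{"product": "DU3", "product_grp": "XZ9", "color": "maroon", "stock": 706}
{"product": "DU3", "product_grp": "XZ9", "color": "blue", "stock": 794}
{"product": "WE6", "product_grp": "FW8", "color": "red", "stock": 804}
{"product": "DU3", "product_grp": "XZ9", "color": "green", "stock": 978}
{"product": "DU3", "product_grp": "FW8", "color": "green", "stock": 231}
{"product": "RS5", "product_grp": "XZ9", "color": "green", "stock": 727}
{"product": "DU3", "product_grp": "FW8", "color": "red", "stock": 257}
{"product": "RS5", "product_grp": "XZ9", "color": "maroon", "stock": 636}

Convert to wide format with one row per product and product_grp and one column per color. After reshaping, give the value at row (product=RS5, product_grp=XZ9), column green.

Wide layout: rows indexed by product and product_grp, columns are the 4 distinct color values (maroon, blue, green, red).
Cell (product=RS5, product_grp=XZ9, color=green) draws from the long row where product=RS5, product_grp=XZ9 and color=green, which has stock=727.

727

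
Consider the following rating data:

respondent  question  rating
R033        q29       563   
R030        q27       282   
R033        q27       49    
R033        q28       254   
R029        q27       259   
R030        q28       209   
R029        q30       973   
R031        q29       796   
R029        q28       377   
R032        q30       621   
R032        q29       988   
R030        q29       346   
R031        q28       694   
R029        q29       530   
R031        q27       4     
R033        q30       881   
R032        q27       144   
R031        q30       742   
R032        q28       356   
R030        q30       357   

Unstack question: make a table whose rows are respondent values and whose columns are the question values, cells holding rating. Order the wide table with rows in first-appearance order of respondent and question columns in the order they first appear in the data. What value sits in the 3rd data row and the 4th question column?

With rows in first-appearance order of respondent, row 3 is respondent=R029. question columns in first-appearance order: q29, q27, q28, q30; column 4 is q30.
Long rows with respondent=R029, question=q30: rating = 973.

973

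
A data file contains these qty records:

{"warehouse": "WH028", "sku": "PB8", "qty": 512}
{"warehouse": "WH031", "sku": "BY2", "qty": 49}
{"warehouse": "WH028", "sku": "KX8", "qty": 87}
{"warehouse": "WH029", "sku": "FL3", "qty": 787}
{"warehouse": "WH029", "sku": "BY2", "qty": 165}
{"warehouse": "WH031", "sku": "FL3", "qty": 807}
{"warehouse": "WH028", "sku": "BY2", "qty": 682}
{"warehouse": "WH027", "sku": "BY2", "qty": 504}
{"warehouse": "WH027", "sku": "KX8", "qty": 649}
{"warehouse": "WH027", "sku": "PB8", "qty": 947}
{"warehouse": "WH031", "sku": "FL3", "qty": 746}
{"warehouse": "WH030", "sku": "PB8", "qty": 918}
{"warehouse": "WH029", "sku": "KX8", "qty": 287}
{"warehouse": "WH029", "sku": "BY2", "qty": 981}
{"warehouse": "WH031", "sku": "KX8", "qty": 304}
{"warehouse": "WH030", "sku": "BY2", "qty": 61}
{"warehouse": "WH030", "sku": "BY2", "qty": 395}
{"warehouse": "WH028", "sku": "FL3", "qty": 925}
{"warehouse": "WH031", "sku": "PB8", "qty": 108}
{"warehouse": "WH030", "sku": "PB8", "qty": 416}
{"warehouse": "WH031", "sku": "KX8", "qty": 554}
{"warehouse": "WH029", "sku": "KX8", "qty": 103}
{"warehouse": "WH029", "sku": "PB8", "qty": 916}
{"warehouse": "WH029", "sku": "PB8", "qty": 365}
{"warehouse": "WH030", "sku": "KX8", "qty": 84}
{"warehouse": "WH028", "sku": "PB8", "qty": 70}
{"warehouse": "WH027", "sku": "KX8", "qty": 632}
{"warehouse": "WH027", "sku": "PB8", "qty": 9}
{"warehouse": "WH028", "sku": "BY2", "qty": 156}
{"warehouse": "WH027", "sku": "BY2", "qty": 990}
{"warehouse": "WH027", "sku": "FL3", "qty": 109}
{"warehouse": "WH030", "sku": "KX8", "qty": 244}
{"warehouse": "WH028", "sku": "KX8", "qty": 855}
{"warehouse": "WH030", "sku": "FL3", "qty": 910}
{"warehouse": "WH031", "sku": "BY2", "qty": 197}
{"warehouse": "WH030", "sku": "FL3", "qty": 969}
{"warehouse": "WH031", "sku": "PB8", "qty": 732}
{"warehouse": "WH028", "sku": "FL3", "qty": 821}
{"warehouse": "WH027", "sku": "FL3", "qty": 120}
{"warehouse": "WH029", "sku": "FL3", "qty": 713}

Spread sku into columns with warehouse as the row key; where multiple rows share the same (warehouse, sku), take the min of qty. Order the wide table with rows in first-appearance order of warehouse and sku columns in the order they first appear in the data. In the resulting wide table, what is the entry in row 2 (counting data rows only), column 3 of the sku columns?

With rows in first-appearance order of warehouse, row 2 is warehouse=WH031. sku columns in first-appearance order: PB8, BY2, KX8, FL3; column 3 is KX8.
Long rows with warehouse=WH031, sku=KX8: min(304, 554) = 304.

304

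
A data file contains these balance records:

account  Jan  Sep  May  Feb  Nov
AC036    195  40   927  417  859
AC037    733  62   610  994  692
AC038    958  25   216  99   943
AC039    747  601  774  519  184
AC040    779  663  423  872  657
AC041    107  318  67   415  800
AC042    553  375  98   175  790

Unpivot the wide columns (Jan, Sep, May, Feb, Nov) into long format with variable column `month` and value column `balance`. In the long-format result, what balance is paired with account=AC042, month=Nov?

Unpivoting turns each (account, wide-column) pair into one long row.
The wide cell at row AC042, column Nov holds 790, so the long row (AC042, Nov) has balance=790.

790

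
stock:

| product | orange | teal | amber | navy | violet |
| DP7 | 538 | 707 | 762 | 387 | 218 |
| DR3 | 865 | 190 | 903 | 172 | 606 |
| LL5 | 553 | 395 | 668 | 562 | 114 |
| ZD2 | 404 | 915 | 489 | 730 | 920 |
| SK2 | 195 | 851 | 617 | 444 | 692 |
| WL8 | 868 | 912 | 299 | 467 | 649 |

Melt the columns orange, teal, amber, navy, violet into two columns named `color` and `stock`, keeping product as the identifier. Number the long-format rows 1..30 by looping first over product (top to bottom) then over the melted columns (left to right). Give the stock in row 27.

30 rows total (6 × 5). Row 27: index ⌊(27-1)/5⌋ = 5 into product → WL8; (27-1) mod 5 = 1 into the melted columns → teal.
So row 27 is (WL8, teal, 912); stock = 912.

912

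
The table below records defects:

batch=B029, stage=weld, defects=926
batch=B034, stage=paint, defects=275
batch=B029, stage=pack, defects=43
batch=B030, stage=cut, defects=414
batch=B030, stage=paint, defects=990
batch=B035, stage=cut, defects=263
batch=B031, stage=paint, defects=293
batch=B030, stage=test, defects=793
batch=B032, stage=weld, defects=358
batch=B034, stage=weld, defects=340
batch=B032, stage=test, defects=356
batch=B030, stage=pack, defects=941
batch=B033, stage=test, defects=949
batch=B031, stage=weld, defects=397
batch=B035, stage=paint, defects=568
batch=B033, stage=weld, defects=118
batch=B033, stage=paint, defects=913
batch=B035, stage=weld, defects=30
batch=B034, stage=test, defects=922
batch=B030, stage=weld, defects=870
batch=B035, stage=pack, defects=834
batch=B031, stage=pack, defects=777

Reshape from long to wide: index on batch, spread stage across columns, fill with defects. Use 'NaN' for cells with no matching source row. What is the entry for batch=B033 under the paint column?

913

The long row with batch=B033, stage=paint has defects=913.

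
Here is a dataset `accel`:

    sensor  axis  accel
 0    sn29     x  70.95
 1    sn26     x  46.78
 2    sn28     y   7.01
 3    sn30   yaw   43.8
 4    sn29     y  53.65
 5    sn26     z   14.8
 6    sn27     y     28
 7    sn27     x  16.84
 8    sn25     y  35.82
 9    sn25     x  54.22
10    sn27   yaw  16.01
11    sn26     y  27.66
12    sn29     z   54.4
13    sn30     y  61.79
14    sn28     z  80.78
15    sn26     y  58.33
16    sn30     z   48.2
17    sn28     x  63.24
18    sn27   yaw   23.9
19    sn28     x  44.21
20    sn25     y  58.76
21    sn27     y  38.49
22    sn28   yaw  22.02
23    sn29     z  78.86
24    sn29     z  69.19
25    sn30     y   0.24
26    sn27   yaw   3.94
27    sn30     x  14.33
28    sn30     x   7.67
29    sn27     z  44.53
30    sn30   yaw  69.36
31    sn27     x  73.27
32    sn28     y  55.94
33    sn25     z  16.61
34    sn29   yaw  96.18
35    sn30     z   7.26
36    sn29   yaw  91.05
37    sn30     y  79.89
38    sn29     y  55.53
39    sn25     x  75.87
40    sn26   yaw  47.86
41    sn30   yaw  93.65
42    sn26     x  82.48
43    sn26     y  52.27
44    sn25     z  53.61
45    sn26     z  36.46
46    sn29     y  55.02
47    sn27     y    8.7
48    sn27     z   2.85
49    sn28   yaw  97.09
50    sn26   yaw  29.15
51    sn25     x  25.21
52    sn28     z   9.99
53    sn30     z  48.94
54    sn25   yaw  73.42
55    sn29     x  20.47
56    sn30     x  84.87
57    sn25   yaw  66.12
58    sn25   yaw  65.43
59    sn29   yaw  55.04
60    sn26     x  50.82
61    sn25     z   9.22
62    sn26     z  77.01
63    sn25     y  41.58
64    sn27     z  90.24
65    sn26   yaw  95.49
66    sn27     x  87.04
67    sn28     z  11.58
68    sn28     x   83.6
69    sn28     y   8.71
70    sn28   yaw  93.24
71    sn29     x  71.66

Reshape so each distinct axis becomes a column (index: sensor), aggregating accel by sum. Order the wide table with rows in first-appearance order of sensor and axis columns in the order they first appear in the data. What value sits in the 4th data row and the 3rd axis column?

206.81

With rows in first-appearance order of sensor, row 4 is sensor=sn30. axis columns in first-appearance order: x, y, yaw, z; column 3 is yaw.
Long rows with sensor=sn30, axis=yaw: 43.8 + 69.36 + 93.65 = 206.81.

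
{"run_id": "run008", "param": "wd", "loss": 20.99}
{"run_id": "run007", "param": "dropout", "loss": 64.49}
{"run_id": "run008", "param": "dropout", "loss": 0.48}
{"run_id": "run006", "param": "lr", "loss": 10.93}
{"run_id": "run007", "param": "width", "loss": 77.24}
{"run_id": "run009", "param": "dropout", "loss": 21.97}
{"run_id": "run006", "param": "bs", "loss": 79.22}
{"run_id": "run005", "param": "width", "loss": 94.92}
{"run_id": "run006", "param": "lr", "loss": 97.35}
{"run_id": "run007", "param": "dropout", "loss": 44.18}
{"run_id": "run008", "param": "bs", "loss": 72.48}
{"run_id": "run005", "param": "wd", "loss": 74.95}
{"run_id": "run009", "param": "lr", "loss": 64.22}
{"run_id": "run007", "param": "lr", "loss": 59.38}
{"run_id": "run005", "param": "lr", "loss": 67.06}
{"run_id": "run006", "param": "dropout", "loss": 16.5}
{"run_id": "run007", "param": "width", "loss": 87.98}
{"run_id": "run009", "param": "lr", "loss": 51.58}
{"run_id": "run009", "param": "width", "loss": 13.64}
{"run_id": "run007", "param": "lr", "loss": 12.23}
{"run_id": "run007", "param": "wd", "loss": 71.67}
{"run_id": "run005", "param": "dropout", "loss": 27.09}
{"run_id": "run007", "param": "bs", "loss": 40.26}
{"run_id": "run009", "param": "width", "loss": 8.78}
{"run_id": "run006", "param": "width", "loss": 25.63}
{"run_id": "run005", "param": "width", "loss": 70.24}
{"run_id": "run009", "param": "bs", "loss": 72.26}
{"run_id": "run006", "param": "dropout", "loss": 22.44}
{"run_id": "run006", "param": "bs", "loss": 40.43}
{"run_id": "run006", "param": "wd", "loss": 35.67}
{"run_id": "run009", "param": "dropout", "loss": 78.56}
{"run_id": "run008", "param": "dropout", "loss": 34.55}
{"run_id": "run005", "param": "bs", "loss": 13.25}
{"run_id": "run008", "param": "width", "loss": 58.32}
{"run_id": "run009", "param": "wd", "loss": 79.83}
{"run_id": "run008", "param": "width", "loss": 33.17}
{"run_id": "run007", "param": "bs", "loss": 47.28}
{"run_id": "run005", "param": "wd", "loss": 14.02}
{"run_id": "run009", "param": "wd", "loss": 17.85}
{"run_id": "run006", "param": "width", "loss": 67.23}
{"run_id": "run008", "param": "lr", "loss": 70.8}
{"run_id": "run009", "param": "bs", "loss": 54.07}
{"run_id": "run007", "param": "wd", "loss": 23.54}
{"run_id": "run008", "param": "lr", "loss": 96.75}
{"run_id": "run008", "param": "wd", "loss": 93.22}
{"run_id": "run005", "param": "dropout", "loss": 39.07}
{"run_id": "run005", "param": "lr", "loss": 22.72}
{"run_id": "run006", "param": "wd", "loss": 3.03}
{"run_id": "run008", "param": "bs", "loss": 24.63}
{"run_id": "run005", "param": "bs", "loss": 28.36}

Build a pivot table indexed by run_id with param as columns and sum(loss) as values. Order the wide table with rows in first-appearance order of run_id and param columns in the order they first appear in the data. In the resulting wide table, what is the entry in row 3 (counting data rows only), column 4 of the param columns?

With rows in first-appearance order of run_id, row 3 is run_id=run006. param columns in first-appearance order: wd, dropout, lr, width, bs; column 4 is width.
Long rows with run_id=run006, param=width: 25.63 + 67.23 = 92.86.

92.86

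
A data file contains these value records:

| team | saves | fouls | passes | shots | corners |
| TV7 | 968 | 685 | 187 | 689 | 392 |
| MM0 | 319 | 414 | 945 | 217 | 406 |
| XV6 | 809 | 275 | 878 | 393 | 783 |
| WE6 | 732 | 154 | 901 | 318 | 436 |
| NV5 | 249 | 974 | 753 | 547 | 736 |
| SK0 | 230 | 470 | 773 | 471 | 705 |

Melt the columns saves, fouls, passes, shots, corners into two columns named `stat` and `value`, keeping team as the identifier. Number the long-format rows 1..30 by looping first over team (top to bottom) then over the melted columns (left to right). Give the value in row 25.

30 rows total (6 × 5). Row 25: index ⌊(25-1)/5⌋ = 4 into team → NV5; (25-1) mod 5 = 4 into the melted columns → corners.
So row 25 is (NV5, corners, 736); value = 736.

736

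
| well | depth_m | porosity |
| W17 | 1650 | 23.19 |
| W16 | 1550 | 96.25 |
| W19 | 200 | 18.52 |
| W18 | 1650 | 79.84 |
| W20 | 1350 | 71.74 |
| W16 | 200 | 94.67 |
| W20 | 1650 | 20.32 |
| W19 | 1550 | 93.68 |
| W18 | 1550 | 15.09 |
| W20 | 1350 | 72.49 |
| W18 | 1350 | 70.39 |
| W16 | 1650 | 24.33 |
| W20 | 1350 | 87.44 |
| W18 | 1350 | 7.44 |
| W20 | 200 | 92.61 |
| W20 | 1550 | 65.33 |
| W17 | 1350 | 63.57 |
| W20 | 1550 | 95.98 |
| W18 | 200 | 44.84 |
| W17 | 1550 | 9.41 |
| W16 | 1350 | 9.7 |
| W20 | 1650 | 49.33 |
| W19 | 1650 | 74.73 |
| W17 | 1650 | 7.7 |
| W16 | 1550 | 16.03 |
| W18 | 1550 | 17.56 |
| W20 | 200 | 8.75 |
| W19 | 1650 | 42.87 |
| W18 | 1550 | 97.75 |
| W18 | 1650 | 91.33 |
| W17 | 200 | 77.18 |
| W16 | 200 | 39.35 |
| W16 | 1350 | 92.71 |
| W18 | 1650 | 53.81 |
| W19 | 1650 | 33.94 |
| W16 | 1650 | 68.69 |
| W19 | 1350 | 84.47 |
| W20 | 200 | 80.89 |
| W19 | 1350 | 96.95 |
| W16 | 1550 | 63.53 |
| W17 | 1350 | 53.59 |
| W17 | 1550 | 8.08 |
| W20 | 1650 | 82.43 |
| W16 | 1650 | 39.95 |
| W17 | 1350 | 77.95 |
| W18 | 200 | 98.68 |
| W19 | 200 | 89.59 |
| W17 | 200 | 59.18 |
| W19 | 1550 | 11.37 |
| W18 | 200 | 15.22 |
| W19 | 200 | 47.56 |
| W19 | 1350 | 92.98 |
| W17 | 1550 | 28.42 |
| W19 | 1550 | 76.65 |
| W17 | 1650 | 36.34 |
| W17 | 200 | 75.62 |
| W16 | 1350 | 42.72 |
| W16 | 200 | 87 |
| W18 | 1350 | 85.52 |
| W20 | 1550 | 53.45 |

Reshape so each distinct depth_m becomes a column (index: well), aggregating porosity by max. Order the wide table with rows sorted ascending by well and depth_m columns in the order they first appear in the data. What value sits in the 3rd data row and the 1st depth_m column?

91.33

With rows sorted ascending by well, row 3 is well=W18. depth_m columns in first-appearance order: 1650, 1550, 200, 1350; column 1 is 1650.
Long rows with well=W18, depth_m=1650: max(79.84, 91.33, 53.81) = 91.33.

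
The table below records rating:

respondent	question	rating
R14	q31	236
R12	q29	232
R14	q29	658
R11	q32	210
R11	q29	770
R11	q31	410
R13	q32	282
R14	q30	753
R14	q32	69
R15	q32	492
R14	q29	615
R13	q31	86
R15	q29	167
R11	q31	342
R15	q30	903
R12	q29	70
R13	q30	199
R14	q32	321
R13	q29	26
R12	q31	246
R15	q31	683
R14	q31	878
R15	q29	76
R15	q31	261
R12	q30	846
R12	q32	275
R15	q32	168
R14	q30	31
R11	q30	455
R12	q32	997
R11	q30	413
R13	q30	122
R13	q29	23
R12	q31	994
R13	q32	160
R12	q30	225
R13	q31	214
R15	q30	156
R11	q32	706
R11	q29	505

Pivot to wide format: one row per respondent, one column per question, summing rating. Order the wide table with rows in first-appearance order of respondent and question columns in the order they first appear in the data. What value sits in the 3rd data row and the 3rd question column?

916

With rows in first-appearance order of respondent, row 3 is respondent=R11. question columns in first-appearance order: q31, q29, q32, q30; column 3 is q32.
Long rows with respondent=R11, question=q32: 210 + 706 = 916.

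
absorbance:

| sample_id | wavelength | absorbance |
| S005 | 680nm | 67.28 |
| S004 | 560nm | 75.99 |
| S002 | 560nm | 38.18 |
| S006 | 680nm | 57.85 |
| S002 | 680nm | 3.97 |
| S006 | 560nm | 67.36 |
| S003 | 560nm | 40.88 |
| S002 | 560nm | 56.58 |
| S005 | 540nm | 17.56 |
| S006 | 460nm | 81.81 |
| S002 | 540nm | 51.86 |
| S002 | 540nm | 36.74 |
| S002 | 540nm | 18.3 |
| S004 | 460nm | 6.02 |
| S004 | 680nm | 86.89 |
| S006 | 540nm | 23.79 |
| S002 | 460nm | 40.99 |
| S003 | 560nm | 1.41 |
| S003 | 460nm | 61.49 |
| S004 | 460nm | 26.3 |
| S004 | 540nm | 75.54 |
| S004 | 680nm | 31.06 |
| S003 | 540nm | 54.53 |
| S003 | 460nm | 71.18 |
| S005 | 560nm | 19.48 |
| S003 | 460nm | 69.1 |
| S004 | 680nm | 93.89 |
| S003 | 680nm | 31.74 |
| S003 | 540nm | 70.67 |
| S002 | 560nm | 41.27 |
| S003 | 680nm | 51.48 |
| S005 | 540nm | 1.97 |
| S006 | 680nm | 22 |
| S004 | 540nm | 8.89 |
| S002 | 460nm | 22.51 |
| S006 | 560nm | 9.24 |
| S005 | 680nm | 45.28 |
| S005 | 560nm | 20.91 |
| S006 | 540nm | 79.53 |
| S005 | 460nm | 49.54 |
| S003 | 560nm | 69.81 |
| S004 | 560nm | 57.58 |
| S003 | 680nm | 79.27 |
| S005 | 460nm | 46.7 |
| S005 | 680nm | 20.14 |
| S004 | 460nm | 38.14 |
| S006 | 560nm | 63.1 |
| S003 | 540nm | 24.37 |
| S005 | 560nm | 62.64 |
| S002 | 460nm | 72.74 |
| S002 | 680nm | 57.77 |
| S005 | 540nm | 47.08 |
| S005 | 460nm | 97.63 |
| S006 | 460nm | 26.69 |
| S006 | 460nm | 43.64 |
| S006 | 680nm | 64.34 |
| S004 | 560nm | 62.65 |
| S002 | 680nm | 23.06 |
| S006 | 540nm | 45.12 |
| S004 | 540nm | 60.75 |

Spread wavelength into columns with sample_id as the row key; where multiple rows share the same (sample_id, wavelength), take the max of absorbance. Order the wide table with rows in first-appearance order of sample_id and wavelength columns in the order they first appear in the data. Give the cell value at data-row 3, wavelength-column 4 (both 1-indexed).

With rows in first-appearance order of sample_id, row 3 is sample_id=S002. wavelength columns in first-appearance order: 680nm, 560nm, 540nm, 460nm; column 4 is 460nm.
Long rows with sample_id=S002, wavelength=460nm: max(40.99, 22.51, 72.74) = 72.74.

72.74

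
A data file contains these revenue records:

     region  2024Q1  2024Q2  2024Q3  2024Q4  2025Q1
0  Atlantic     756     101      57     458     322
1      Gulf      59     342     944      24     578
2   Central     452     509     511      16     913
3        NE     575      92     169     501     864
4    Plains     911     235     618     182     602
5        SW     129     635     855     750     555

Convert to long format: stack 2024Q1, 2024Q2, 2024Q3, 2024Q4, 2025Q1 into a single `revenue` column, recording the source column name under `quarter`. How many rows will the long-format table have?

30

6 region values × 5 melted columns = 30 rows.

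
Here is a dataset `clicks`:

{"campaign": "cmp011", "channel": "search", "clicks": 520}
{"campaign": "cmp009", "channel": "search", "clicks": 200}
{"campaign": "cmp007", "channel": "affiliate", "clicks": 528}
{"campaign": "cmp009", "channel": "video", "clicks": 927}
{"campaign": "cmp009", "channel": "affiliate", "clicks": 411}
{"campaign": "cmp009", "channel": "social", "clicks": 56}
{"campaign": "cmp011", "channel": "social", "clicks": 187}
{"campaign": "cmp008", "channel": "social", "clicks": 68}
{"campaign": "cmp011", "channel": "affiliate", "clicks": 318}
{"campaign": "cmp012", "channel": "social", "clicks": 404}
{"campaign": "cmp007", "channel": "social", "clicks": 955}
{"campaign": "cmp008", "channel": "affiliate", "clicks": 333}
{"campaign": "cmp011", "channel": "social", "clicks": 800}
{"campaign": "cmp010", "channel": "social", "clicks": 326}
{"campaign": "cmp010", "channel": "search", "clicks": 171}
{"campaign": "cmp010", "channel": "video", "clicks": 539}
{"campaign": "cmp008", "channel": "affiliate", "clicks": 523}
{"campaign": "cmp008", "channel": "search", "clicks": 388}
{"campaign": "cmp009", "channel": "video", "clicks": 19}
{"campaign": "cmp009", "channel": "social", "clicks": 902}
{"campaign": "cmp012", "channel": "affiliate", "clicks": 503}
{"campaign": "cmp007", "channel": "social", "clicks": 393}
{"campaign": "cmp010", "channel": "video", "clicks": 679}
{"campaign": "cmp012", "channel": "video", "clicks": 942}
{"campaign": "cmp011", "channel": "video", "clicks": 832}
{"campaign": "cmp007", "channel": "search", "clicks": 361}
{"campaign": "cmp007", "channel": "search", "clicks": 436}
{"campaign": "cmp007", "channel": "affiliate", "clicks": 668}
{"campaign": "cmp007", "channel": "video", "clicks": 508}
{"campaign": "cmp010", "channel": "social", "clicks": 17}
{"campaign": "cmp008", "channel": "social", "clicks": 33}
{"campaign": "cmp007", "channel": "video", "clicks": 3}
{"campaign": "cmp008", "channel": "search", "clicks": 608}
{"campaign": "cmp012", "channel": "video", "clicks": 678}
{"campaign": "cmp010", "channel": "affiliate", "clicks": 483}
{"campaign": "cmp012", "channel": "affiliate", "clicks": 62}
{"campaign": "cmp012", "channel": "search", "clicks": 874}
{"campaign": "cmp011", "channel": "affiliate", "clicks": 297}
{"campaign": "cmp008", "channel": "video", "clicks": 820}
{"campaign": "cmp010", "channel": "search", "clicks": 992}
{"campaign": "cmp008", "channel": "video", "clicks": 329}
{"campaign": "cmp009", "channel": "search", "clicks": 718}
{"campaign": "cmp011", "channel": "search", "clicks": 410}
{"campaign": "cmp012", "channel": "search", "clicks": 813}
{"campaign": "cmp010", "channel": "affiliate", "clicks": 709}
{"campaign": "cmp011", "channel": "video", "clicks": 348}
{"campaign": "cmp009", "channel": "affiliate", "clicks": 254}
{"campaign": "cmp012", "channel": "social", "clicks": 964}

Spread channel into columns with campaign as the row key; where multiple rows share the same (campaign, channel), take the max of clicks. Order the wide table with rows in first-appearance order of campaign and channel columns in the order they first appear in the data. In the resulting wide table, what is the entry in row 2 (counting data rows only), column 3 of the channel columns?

927

With rows in first-appearance order of campaign, row 2 is campaign=cmp009. channel columns in first-appearance order: search, affiliate, video, social; column 3 is video.
Long rows with campaign=cmp009, channel=video: max(927, 19) = 927.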